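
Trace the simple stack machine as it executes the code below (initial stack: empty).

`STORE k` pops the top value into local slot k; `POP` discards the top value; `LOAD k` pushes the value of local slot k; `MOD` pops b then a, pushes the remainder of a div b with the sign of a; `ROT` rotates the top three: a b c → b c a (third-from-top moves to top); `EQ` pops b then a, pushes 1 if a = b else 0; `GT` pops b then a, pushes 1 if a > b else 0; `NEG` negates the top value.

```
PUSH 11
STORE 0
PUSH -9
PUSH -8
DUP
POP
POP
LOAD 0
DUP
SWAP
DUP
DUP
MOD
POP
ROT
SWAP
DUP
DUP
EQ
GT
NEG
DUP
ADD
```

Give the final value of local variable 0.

11

PUSH 11 : [11]
STORE 0 : []
PUSH -9 : [-9]
PUSH -8 : [-9, -8]
DUP     : [-9, -8, -8]
POP     : [-9, -8]
POP     : [-9]
LOAD 0  : [-9, 11]
DUP     : [-9, 11, 11]
SWAP    : [-9, 11, 11]
DUP     : [-9, 11, 11, 11]
DUP     : [-9, 11, 11, 11, 11]
MOD     : [-9, 11, 11, 0]
POP     : [-9, 11, 11]
ROT     : [11, 11, -9]
SWAP    : [11, -9, 11]
DUP     : [11, -9, 11, 11]
DUP     : [11, -9, 11, 11, 11]
EQ      : [11, -9, 11, 1]
GT      : [11, -9, 1]
NEG     : [11, -9, -1]
DUP     : [11, -9, -1, -1]
ADD     : [11, -9, -2]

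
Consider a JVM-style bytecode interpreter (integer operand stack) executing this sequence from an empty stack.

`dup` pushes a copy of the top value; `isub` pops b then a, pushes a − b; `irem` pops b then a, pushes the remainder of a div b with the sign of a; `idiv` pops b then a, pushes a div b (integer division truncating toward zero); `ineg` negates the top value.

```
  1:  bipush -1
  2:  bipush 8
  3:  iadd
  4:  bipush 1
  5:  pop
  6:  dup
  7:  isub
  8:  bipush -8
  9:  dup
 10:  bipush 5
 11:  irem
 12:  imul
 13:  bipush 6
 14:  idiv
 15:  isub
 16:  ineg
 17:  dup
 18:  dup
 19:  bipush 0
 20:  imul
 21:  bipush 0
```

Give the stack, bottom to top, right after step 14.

bipush -1  [-1]
bipush 8   [-1, 8]
iadd       [7]
bipush 1   [7, 1]
pop        [7]
dup        [7, 7]
isub       [0]
bipush -8  [0, -8]
dup        [0, -8, -8]
bipush 5   [0, -8, -8, 5]
irem       [0, -8, -3]
imul       [0, 24]
bipush 6   [0, 24, 6]
idiv       [0, 4]

[0, 4]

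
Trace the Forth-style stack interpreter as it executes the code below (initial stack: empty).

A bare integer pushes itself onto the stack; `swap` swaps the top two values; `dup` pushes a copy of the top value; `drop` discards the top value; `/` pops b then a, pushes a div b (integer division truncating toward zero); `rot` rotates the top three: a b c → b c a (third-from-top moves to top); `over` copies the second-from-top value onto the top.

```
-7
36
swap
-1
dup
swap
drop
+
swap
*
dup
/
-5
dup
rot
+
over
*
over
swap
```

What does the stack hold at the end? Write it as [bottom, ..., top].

[-5, -5, 20]

-7    [-7]
36    [-7, 36]
swap  [36, -7]
-1    [36, -7, -1]
dup   [36, -7, -1, -1]
swap  [36, -7, -1, -1]
drop  [36, -7, -1]
+     [36, -8]
swap  [-8, 36]
*     [-288]
dup   [-288, -288]
/     [1]
-5    [1, -5]
dup   [1, -5, -5]
rot   [-5, -5, 1]
+     [-5, -4]
over  [-5, -4, -5]
*     [-5, 20]
over  [-5, 20, -5]
swap  [-5, -5, 20]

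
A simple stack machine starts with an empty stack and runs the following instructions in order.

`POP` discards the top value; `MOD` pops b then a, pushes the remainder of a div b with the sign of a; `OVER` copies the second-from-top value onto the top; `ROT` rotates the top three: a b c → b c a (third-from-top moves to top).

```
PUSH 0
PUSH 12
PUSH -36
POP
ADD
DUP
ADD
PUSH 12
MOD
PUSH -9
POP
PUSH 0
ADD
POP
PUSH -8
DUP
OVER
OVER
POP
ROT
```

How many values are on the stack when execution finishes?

3

PUSH 0   : [0]
PUSH 12  : [0, 12]
PUSH -36 : [0, 12, -36]
POP      : [0, 12]
ADD      : [12]
DUP      : [12, 12]
ADD      : [24]
PUSH 12  : [24, 12]
MOD      : [0]
PUSH -9  : [0, -9]
POP      : [0]
PUSH 0   : [0, 0]
ADD      : [0]
POP      : []
PUSH -8  : [-8]
DUP      : [-8, -8]
OVER     : [-8, -8, -8]
OVER     : [-8, -8, -8, -8]
POP      : [-8, -8, -8]
ROT      : [-8, -8, -8]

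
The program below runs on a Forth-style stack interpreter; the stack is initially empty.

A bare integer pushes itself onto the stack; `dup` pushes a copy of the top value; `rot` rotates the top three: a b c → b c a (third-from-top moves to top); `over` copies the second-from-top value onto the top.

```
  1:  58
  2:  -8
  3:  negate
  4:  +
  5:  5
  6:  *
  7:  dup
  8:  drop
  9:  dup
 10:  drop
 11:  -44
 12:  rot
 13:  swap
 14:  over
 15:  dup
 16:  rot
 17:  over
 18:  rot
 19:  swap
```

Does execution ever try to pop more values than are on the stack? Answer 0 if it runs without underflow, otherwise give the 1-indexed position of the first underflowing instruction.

58     : 58
-8     : 58 -8
negate : 58 8
+      : 66
5      : 66 5
*      : 330
dup    : 330 330
drop   : 330
dup    : 330 330
drop   : 330
-44    : 330 -44
rot  — needs 3 operands, stack has 2 → underflow

12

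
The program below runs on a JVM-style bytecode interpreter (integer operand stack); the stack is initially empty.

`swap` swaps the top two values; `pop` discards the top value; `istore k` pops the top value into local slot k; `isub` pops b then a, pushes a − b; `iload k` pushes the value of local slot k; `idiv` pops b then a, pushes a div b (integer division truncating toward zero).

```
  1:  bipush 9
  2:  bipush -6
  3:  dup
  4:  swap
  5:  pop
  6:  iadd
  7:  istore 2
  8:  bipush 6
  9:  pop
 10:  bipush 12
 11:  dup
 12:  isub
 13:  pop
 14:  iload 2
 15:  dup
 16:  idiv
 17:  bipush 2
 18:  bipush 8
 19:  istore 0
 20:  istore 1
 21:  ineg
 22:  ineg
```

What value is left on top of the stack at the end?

1

bipush 9  : 9
bipush -6 : 9 -6
dup       : 9 -6 -6
swap      : 9 -6 -6
pop       : 9 -6
iadd      : 3
istore 2  : (empty)
bipush 6  : 6
pop       : (empty)
bipush 12 : 12
dup       : 12 12
isub      : 0
pop       : (empty)
iload 2   : 3
dup       : 3 3
idiv      : 1
bipush 2  : 1 2
bipush 8  : 1 2 8
istore 0  : 1 2
istore 1  : 1
ineg      : -1
ineg      : 1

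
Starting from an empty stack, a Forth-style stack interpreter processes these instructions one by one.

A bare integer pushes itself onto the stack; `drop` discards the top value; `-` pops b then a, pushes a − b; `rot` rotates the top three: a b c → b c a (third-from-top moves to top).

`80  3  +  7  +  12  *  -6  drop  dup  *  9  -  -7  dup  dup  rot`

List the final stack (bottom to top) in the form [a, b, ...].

80    [80]
3     [80, 3]
+     [83]
7     [83, 7]
+     [90]
12    [90, 12]
*     [1080]
-6    [1080, -6]
drop  [1080]
dup   [1080, 1080]
*     [1166400]
9     [1166400, 9]
-     [1166391]
-7    [1166391, -7]
dup   [1166391, -7, -7]
dup   [1166391, -7, -7, -7]
rot   [1166391, -7, -7, -7]

[1166391, -7, -7, -7]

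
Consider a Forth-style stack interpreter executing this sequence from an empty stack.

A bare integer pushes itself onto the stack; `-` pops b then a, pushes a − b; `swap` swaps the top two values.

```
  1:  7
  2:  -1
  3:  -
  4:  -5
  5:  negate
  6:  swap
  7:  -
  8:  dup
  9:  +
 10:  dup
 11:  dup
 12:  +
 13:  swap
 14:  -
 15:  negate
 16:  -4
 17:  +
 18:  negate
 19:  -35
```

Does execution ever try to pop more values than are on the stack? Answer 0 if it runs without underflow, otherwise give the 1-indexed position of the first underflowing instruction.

7       [7]
-1      [7, -1]
-       [8]
-5      [8, -5]
negate  [8, 5]
swap    [5, 8]
-       [-3]
dup     [-3, -3]
+       [-6]
dup     [-6, -6]
dup     [-6, -6, -6]
+       [-6, -12]
swap    [-12, -6]
-       [-6]
negate  [6]
-4      [6, -4]
+       [2]
negate  [-2]
-35     [-2, -35]

0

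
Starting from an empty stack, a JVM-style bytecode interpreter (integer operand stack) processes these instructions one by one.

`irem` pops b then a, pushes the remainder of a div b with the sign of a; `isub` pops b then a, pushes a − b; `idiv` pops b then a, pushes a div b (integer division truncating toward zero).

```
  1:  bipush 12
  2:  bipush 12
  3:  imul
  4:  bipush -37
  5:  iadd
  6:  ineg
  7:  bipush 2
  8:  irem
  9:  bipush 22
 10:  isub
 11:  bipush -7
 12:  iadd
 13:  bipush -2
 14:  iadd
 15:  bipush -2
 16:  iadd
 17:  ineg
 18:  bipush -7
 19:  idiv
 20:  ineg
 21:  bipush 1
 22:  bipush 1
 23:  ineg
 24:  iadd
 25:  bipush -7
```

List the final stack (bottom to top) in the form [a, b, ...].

bipush 12  : [12]
bipush 12  : [12, 12]
imul       : [144]
bipush -37 : [144, -37]
iadd       : [107]
ineg       : [-107]
bipush 2   : [-107, 2]
irem       : [-1]
bipush 22  : [-1, 22]
isub       : [-23]
bipush -7  : [-23, -7]
iadd       : [-30]
bipush -2  : [-30, -2]
iadd       : [-32]
bipush -2  : [-32, -2]
iadd       : [-34]
ineg       : [34]
bipush -7  : [34, -7]
idiv       : [-4]
ineg       : [4]
bipush 1   : [4, 1]
bipush 1   : [4, 1, 1]
ineg       : [4, 1, -1]
iadd       : [4, 0]
bipush -7  : [4, 0, -7]

[4, 0, -7]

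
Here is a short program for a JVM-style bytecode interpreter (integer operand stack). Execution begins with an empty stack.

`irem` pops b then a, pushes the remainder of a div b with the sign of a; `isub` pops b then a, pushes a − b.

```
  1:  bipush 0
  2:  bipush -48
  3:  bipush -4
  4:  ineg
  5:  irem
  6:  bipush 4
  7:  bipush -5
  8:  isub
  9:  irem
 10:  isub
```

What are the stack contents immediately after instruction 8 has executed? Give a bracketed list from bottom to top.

bipush 0   → 0
bipush -48 → 0 -48
bipush -4  → 0 -48 -4
ineg       → 0 -48 4
irem       → 0 0
bipush 4   → 0 0 4
bipush -5  → 0 0 4 -5
isub       → 0 0 9

[0, 0, 9]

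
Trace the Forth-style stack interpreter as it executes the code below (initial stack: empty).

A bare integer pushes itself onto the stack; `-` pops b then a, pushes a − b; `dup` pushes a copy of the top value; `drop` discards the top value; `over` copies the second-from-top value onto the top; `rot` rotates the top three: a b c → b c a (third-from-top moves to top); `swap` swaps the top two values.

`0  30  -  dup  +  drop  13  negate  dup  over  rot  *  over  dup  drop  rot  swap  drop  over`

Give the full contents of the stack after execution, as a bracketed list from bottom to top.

0      -> [0]
30     -> [0, 30]
-      -> [-30]
dup    -> [-30, -30]
+      -> [-60]
drop   -> []
13     -> [13]
negate -> [-13]
dup    -> [-13, -13]
over   -> [-13, -13, -13]
rot    -> [-13, -13, -13]
*      -> [-13, 169]
over   -> [-13, 169, -13]
dup    -> [-13, 169, -13, -13]
drop   -> [-13, 169, -13]
rot    -> [169, -13, -13]
swap   -> [169, -13, -13]
drop   -> [169, -13]
over   -> [169, -13, 169]

[169, -13, 169]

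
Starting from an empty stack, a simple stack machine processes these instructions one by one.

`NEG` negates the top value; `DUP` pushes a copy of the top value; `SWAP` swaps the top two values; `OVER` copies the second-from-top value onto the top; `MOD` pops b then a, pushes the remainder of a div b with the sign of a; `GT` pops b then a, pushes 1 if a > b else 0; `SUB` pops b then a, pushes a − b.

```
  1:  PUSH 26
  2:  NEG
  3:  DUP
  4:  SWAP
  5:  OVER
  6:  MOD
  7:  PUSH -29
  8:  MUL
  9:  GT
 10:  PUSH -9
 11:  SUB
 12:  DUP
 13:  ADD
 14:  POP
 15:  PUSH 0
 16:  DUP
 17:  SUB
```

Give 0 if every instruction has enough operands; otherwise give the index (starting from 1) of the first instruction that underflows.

0

PUSH 26  : 26
NEG      : -26
DUP      : -26 -26
SWAP     : -26 -26
OVER     : -26 -26 -26
MOD      : -26 0
PUSH -29 : -26 0 -29
MUL      : -26 0
GT       : 0
PUSH -9  : 0 -9
SUB      : 9
DUP      : 9 9
ADD      : 18
POP      : (empty)
PUSH 0   : 0
DUP      : 0 0
SUB      : 0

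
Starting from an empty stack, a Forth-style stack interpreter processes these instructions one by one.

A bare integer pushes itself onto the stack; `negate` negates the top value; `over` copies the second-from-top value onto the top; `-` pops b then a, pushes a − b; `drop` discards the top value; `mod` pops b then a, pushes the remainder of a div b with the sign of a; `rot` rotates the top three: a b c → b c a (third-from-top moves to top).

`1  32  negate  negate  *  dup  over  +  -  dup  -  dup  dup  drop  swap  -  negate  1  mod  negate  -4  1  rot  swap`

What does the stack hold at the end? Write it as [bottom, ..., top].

1      -> 1
32     -> 1 32
negate -> 1 -32
negate -> 1 32
*      -> 32
dup    -> 32 32
over   -> 32 32 32
+      -> 32 64
-      -> -32
dup    -> -32 -32
-      -> 0
dup    -> 0 0
dup    -> 0 0 0
drop   -> 0 0
swap   -> 0 0
-      -> 0
negate -> 0
1      -> 0 1
mod    -> 0
negate -> 0
-4     -> 0 -4
1      -> 0 -4 1
rot    -> -4 1 0
swap   -> -4 0 1

[-4, 0, 1]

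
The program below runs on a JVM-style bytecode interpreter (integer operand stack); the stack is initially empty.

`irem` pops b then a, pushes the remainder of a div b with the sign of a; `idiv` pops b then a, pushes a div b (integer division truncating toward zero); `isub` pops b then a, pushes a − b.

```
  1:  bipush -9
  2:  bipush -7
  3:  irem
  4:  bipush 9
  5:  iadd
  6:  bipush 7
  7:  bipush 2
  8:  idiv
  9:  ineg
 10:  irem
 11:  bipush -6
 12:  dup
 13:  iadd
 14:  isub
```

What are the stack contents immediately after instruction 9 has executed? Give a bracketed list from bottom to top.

[7, -3]

bipush -9  -9
bipush -7  -9 -7
irem       -2
bipush 9   -2 9
iadd       7
bipush 7   7 7
bipush 2   7 7 2
idiv       7 3
ineg       7 -3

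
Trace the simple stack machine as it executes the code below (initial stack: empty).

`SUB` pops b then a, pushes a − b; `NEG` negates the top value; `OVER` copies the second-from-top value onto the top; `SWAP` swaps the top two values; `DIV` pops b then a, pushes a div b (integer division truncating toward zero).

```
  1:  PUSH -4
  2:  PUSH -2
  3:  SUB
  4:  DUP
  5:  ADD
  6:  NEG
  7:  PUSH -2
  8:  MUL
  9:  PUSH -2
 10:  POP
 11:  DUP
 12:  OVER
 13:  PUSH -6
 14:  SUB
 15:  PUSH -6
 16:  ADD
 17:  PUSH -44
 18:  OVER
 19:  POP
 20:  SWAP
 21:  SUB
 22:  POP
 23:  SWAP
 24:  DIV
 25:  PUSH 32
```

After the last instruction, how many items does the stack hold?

2

PUSH -4  : -4
PUSH -2  : -4 -2
SUB      : -2
DUP      : -2 -2
ADD      : -4
NEG      : 4
PUSH -2  : 4 -2
MUL      : -8
PUSH -2  : -8 -2
POP      : -8
DUP      : -8 -8
OVER     : -8 -8 -8
PUSH -6  : -8 -8 -8 -6
SUB      : -8 -8 -2
PUSH -6  : -8 -8 -2 -6
ADD      : -8 -8 -8
PUSH -44 : -8 -8 -8 -44
OVER     : -8 -8 -8 -44 -8
POP      : -8 -8 -8 -44
SWAP     : -8 -8 -44 -8
SUB      : -8 -8 -36
POP      : -8 -8
SWAP     : -8 -8
DIV      : 1
PUSH 32  : 1 32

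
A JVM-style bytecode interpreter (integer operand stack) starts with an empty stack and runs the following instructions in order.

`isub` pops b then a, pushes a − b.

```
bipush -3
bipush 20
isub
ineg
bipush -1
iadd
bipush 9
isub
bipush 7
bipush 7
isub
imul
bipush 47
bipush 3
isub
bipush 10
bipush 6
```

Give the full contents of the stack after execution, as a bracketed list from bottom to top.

[0, 44, 10, 6]

bipush -3  [-3]
bipush 20  [-3, 20]
isub       [-23]
ineg       [23]
bipush -1  [23, -1]
iadd       [22]
bipush 9   [22, 9]
isub       [13]
bipush 7   [13, 7]
bipush 7   [13, 7, 7]
isub       [13, 0]
imul       [0]
bipush 47  [0, 47]
bipush 3   [0, 47, 3]
isub       [0, 44]
bipush 10  [0, 44, 10]
bipush 6   [0, 44, 10, 6]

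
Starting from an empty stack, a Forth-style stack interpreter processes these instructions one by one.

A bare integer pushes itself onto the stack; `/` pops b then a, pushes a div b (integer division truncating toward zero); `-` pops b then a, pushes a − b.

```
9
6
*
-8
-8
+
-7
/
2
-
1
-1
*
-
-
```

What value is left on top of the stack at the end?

9  : 9
6  : 9 6
*  : 54
-8 : 54 -8
-8 : 54 -8 -8
+  : 54 -16
-7 : 54 -16 -7
/  : 54 2
2  : 54 2 2
-  : 54 0
1  : 54 0 1
-1 : 54 0 1 -1
*  : 54 0 -1
-  : 54 1
-  : 53

53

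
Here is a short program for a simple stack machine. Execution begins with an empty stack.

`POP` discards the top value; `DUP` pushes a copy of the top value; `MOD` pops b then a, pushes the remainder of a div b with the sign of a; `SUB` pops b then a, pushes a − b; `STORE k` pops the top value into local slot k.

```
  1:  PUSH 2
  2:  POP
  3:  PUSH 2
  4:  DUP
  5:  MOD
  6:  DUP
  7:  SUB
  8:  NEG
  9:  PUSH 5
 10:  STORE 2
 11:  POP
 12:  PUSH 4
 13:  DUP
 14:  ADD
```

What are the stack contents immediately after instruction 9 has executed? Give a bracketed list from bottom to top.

PUSH 2 -> [2]
POP    -> []
PUSH 2 -> [2]
DUP    -> [2, 2]
MOD    -> [0]
DUP    -> [0, 0]
SUB    -> [0]
NEG    -> [0]
PUSH 5 -> [0, 5]

[0, 5]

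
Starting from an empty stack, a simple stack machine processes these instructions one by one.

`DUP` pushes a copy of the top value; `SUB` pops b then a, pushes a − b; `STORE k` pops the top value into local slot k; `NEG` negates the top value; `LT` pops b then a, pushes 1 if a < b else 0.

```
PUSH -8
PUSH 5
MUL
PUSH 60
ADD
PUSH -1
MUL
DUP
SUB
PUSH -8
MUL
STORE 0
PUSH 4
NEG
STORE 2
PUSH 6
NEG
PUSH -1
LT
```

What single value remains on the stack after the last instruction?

1

PUSH -8 : -8
PUSH 5  : -8 5
MUL     : -40
PUSH 60 : -40 60
ADD     : 20
PUSH -1 : 20 -1
MUL     : -20
DUP     : -20 -20
SUB     : 0
PUSH -8 : 0 -8
MUL     : 0
STORE 0 : (empty)
PUSH 4  : 4
NEG     : -4
STORE 2 : (empty)
PUSH 6  : 6
NEG     : -6
PUSH -1 : -6 -1
LT      : 1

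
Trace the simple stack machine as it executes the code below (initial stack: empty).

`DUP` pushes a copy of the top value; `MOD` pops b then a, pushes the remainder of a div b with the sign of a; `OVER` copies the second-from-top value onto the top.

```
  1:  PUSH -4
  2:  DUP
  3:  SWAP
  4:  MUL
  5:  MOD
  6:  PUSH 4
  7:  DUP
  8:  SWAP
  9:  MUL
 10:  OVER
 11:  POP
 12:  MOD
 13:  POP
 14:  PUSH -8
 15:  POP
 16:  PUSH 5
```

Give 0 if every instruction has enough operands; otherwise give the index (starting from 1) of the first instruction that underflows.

5

PUSH -4 → -4
DUP     → -4 -4
SWAP    → -4 -4
MUL     → 16
MOD  — needs 2 operands, stack has 1 → underflow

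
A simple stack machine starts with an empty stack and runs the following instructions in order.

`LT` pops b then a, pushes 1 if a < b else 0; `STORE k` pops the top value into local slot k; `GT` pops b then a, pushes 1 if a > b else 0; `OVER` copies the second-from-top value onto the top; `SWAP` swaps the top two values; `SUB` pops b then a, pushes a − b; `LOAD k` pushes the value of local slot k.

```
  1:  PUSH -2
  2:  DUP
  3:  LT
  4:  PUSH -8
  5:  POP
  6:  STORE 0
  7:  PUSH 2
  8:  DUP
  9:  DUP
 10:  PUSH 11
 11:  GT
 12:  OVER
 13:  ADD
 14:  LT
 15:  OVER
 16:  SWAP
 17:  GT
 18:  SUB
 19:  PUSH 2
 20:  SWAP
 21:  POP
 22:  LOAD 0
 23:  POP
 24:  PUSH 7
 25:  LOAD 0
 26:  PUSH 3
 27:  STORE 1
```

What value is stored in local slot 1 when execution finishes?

3

PUSH -2 -> -2
DUP     -> -2 -2
LT      -> 0
PUSH -8 -> 0 -8
POP     -> 0
STORE 0 -> (empty)
PUSH 2  -> 2
DUP     -> 2 2
DUP     -> 2 2 2
PUSH 11 -> 2 2 2 11
GT      -> 2 2 0
OVER    -> 2 2 0 2
ADD     -> 2 2 2
LT      -> 2 0
OVER    -> 2 0 2
SWAP    -> 2 2 0
GT      -> 2 1
SUB     -> 1
PUSH 2  -> 1 2
SWAP    -> 2 1
POP     -> 2
LOAD 0  -> 2 0
POP     -> 2
PUSH 7  -> 2 7
LOAD 0  -> 2 7 0
PUSH 3  -> 2 7 0 3
STORE 1 -> 2 7 0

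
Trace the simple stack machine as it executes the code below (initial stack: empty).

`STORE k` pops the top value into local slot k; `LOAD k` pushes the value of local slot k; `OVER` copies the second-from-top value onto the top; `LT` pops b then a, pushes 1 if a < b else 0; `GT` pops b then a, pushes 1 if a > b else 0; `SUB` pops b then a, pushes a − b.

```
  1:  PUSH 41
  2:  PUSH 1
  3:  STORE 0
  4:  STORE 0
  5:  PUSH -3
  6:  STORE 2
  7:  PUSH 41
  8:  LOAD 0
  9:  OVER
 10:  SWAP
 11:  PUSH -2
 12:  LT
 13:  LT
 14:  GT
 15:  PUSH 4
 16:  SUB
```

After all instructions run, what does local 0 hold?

41

PUSH 41 -> [41]
PUSH 1  -> [41, 1]
STORE 0 -> [41]
STORE 0 -> []
PUSH -3 -> [-3]
STORE 2 -> []
PUSH 41 -> [41]
LOAD 0  -> [41, 41]
OVER    -> [41, 41, 41]
SWAP    -> [41, 41, 41]
PUSH -2 -> [41, 41, 41, -2]
LT      -> [41, 41, 0]
LT      -> [41, 0]
GT      -> [1]
PUSH 4  -> [1, 4]
SUB     -> [-3]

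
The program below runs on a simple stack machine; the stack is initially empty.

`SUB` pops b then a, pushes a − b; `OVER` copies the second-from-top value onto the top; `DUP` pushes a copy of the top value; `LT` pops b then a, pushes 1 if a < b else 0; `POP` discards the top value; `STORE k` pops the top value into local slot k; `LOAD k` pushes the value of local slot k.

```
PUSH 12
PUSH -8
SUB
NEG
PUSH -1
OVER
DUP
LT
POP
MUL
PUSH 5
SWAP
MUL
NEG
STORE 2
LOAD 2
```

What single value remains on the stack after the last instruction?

PUSH 12  [12]
PUSH -8  [12, -8]
SUB      [20]
NEG      [-20]
PUSH -1  [-20, -1]
OVER     [-20, -1, -20]
DUP      [-20, -1, -20, -20]
LT       [-20, -1, 0]
POP      [-20, -1]
MUL      [20]
PUSH 5   [20, 5]
SWAP     [5, 20]
MUL      [100]
NEG      [-100]
STORE 2  []
LOAD 2   [-100]

-100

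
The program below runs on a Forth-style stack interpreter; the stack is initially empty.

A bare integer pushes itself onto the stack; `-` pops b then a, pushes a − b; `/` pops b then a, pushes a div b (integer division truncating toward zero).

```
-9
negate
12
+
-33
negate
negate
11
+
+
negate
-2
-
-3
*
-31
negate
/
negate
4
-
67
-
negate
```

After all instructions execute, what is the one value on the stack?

-9      -9
negate  9
12      9 12
+       21
-33     21 -33
negate  21 33
negate  21 -33
11      21 -33 11
+       21 -22
+       -1
negate  1
-2      1 -2
-       3
-3      3 -3
*       -9
-31     -9 -31
negate  -9 31
/       0
negate  0
4       0 4
-       -4
67      -4 67
-       -71
negate  71

71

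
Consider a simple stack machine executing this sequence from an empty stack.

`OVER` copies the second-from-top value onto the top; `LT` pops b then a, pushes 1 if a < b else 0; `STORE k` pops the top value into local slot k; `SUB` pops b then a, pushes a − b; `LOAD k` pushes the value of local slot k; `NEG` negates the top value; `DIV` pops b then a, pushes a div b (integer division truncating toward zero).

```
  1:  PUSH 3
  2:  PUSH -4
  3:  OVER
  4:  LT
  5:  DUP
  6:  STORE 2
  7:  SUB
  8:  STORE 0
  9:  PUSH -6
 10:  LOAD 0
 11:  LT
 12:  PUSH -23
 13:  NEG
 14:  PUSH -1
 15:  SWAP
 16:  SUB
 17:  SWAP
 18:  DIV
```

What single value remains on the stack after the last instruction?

PUSH 3    3
PUSH -4   3 -4
OVER      3 -4 3
LT        3 1
DUP       3 1 1
STORE 2   3 1
SUB       2
STORE 0   (empty)
PUSH -6   -6
LOAD 0    -6 2
LT        1
PUSH -23  1 -23
NEG       1 23
PUSH -1   1 23 -1
SWAP      1 -1 23
SUB       1 -24
SWAP      -24 1
DIV       -24

-24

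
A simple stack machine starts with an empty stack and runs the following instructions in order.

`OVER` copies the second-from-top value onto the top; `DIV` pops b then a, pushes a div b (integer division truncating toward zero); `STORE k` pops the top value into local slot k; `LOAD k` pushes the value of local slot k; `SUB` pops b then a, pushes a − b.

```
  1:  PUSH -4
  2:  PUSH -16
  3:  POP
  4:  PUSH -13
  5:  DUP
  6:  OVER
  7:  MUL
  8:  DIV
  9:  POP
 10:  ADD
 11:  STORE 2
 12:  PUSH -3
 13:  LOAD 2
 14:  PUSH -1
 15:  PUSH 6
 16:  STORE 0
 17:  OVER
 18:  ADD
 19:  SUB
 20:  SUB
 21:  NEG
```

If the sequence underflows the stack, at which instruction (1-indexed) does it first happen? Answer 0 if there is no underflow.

PUSH -4  → [-4]
PUSH -16 → [-4, -16]
POP      → [-4]
PUSH -13 → [-4, -13]
DUP      → [-4, -13, -13]
OVER     → [-4, -13, -13, -13]
MUL      → [-4, -13, 169]
DIV      → [-4, 0]
POP      → [-4]
ADD  — needs 2 operands, stack has 1 → underflow

10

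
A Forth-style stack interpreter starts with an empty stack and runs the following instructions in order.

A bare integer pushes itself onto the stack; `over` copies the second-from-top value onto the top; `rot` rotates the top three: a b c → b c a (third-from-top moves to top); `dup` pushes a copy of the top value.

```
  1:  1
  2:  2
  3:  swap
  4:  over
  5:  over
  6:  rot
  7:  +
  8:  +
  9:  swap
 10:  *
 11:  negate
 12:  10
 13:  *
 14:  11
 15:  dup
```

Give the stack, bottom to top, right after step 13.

1      -> [1]
2      -> [1, 2]
swap   -> [2, 1]
over   -> [2, 1, 2]
over   -> [2, 1, 2, 1]
rot    -> [2, 2, 1, 1]
+      -> [2, 2, 2]
+      -> [2, 4]
swap   -> [4, 2]
*      -> [8]
negate -> [-8]
10     -> [-8, 10]
*      -> [-80]

[-80]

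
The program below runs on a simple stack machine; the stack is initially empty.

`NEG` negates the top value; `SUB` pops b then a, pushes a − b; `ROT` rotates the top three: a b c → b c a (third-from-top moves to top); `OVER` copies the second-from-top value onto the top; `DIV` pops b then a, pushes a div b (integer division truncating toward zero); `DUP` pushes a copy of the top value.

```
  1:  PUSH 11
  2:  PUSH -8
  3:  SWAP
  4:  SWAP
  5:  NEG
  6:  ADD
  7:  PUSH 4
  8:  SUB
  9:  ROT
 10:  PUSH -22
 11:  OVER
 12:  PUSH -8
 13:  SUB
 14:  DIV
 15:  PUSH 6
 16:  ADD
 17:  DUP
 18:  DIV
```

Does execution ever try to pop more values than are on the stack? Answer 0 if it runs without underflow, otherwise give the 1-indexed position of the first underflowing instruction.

9

PUSH 11 → [11]
PUSH -8 → [11, -8]
SWAP    → [-8, 11]
SWAP    → [11, -8]
NEG     → [11, 8]
ADD     → [19]
PUSH 4  → [19, 4]
SUB     → [15]
ROT  — needs 3 operands, stack has 1 → underflow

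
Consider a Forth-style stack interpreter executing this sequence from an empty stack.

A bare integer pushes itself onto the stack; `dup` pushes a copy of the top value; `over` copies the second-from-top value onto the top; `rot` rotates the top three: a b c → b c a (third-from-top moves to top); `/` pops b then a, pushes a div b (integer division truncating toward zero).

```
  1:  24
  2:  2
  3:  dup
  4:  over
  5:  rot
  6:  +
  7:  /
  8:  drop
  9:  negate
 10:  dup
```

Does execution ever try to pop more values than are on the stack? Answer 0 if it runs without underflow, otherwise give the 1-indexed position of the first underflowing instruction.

24     → 24
2      → 24 2
dup    → 24 2 2
over   → 24 2 2 2
rot    → 24 2 2 2
+      → 24 2 4
/      → 24 0
drop   → 24
negate → -24
dup    → -24 -24

0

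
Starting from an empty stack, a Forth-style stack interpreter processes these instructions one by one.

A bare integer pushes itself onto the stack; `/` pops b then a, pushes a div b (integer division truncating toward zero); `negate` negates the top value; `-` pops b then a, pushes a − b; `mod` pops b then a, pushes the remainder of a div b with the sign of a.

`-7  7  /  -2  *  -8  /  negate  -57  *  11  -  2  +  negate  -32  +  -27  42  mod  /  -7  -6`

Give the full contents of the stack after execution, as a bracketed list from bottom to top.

[0, -7, -6]

-7      -7
7       -7 7
/       -1
-2      -1 -2
*       2
-8      2 -8
/       0
negate  0
-57     0 -57
*       0
11      0 11
-       -11
2       -11 2
+       -9
negate  9
-32     9 -32
+       -23
-27     -23 -27
42      -23 -27 42
mod     -23 -27
/       0
-7      0 -7
-6      0 -7 -6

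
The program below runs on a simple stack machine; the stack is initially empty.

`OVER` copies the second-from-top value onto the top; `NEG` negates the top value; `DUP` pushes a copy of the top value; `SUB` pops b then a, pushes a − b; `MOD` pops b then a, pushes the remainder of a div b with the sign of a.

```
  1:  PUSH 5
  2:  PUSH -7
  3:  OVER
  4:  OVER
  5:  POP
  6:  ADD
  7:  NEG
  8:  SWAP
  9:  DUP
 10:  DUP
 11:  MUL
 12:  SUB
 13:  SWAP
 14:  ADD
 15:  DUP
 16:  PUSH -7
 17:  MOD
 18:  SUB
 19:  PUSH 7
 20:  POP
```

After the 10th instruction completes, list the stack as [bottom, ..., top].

PUSH 5  : 5
PUSH -7 : 5 -7
OVER    : 5 -7 5
OVER    : 5 -7 5 -7
POP     : 5 -7 5
ADD     : 5 -2
NEG     : 5 2
SWAP    : 2 5
DUP     : 2 5 5
DUP     : 2 5 5 5

[2, 5, 5, 5]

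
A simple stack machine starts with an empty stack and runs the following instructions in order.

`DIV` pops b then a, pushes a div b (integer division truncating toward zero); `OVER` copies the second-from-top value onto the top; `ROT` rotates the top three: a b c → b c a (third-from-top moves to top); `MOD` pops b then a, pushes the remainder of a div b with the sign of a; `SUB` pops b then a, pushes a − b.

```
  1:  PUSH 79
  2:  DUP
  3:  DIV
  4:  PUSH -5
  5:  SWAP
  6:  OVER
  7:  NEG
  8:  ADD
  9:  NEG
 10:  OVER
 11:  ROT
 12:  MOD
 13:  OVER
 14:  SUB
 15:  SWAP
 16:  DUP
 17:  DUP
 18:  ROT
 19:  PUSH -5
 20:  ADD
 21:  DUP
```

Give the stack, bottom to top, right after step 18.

[6, -6, -6, -6]

PUSH 79 : 79
DUP     : 79 79
DIV     : 1
PUSH -5 : 1 -5
SWAP    : -5 1
OVER    : -5 1 -5
NEG     : -5 1 5
ADD     : -5 6
NEG     : -5 -6
OVER    : -5 -6 -5
ROT     : -6 -5 -5
MOD     : -6 0
OVER    : -6 0 -6
SUB     : -6 6
SWAP    : 6 -6
DUP     : 6 -6 -6
DUP     : 6 -6 -6 -6
ROT     : 6 -6 -6 -6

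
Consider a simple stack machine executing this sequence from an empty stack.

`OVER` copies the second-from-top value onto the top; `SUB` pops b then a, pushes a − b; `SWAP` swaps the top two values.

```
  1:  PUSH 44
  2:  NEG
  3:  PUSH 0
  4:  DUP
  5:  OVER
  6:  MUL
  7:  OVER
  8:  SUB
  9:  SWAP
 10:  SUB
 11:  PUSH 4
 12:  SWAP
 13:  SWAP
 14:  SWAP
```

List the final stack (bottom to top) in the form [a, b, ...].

PUSH 44 -> [44]
NEG     -> [-44]
PUSH 0  -> [-44, 0]
DUP     -> [-44, 0, 0]
OVER    -> [-44, 0, 0, 0]
MUL     -> [-44, 0, 0]
OVER    -> [-44, 0, 0, 0]
SUB     -> [-44, 0, 0]
SWAP    -> [-44, 0, 0]
SUB     -> [-44, 0]
PUSH 4  -> [-44, 0, 4]
SWAP    -> [-44, 4, 0]
SWAP    -> [-44, 0, 4]
SWAP    -> [-44, 4, 0]

[-44, 4, 0]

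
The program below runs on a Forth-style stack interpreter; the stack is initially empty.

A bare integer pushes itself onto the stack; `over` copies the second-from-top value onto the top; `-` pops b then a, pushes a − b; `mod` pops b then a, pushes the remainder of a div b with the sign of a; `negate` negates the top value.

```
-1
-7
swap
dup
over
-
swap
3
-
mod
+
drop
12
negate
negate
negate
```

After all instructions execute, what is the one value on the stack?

-12

-1     : [-1]
-7     : [-1, -7]
swap   : [-7, -1]
dup    : [-7, -1, -1]
over   : [-7, -1, -1, -1]
-      : [-7, -1, 0]
swap   : [-7, 0, -1]
3      : [-7, 0, -1, 3]
-      : [-7, 0, -4]
mod    : [-7, 0]
+      : [-7]
drop   : []
12     : [12]
negate : [-12]
negate : [12]
negate : [-12]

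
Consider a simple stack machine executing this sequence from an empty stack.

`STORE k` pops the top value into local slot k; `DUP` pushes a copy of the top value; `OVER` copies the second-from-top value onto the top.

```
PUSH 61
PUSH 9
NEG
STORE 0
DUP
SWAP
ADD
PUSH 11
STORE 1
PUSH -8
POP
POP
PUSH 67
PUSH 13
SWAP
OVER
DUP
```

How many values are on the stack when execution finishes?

4

PUSH 61 -> 61
PUSH 9  -> 61 9
NEG     -> 61 -9
STORE 0 -> 61
DUP     -> 61 61
SWAP    -> 61 61
ADD     -> 122
PUSH 11 -> 122 11
STORE 1 -> 122
PUSH -8 -> 122 -8
POP     -> 122
POP     -> (empty)
PUSH 67 -> 67
PUSH 13 -> 67 13
SWAP    -> 13 67
OVER    -> 13 67 13
DUP     -> 13 67 13 13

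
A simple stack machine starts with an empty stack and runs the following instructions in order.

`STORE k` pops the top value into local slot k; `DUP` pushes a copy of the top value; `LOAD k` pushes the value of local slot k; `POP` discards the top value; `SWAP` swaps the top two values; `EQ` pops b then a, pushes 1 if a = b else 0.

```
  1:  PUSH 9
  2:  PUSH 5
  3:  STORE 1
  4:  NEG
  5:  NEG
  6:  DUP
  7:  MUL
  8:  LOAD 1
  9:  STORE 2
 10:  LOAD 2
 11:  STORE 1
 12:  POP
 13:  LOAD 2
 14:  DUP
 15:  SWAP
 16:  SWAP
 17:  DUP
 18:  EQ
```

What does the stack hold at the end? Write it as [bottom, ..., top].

PUSH 9  -> [9]
PUSH 5  -> [9, 5]
STORE 1 -> [9]
NEG     -> [-9]
NEG     -> [9]
DUP     -> [9, 9]
MUL     -> [81]
LOAD 1  -> [81, 5]
STORE 2 -> [81]
LOAD 2  -> [81, 5]
STORE 1 -> [81]
POP     -> []
LOAD 2  -> [5]
DUP     -> [5, 5]
SWAP    -> [5, 5]
SWAP    -> [5, 5]
DUP     -> [5, 5, 5]
EQ      -> [5, 1]

[5, 1]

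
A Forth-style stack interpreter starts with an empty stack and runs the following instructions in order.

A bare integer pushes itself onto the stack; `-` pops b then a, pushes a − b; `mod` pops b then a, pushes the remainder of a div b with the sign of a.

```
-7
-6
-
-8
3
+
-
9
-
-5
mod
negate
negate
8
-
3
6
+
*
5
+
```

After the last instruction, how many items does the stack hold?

-7      -7
-6      -7 -6
-       -1
-8      -1 -8
3       -1 -8 3
+       -1 -5
-       4
9       4 9
-       -5
-5      -5 -5
mod     0
negate  0
negate  0
8       0 8
-       -8
3       -8 3
6       -8 3 6
+       -8 9
*       -72
5       -72 5
+       -67

1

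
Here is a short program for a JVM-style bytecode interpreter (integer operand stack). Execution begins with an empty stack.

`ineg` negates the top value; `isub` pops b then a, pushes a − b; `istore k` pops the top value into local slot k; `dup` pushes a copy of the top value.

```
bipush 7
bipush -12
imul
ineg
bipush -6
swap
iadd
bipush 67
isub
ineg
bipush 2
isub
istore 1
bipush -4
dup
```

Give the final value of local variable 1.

-13

bipush 7   : [7]
bipush -12 : [7, -12]
imul       : [-84]
ineg       : [84]
bipush -6  : [84, -6]
swap       : [-6, 84]
iadd       : [78]
bipush 67  : [78, 67]
isub       : [11]
ineg       : [-11]
bipush 2   : [-11, 2]
isub       : [-13]
istore 1   : []
bipush -4  : [-4]
dup        : [-4, -4]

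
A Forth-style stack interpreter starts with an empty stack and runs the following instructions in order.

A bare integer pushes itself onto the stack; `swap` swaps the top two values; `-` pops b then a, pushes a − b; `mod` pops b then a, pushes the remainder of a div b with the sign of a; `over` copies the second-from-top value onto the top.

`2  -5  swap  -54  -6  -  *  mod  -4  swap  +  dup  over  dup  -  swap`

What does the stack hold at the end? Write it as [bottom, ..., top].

2    : 2
-5   : 2 -5
swap : -5 2
-54  : -5 2 -54
-6   : -5 2 -54 -6
-    : -5 2 -48
*    : -5 -96
mod  : -5
-4   : -5 -4
swap : -4 -5
+    : -9
dup  : -9 -9
over : -9 -9 -9
dup  : -9 -9 -9 -9
-    : -9 -9 0
swap : -9 0 -9

[-9, 0, -9]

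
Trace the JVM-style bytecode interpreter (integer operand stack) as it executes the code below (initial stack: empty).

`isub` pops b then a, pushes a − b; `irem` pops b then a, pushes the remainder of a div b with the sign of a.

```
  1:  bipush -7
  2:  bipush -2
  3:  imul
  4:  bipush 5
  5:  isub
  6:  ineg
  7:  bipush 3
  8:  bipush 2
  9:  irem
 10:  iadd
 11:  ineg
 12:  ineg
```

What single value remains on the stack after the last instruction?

bipush -7  -7
bipush -2  -7 -2
imul       14
bipush 5   14 5
isub       9
ineg       -9
bipush 3   -9 3
bipush 2   -9 3 2
irem       -9 1
iadd       -8
ineg       8
ineg       -8

-8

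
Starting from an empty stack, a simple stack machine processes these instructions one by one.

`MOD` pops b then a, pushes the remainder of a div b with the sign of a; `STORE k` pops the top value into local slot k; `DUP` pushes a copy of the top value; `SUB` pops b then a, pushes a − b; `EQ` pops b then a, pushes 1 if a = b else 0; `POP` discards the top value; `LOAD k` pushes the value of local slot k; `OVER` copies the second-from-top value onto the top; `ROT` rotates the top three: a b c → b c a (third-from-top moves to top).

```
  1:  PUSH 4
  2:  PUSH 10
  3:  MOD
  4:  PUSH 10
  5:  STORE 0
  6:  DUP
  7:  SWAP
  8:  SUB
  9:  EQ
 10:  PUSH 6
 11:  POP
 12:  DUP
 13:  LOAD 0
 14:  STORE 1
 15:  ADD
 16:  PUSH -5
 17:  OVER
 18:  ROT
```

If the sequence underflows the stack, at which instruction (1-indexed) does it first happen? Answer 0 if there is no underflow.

PUSH 4  : [4]
PUSH 10 : [4, 10]
MOD     : [4]
PUSH 10 : [4, 10]
STORE 0 : [4]
DUP     : [4, 4]
SWAP    : [4, 4]
SUB     : [0]
EQ  — needs 2 operands, stack has 1 → underflow

9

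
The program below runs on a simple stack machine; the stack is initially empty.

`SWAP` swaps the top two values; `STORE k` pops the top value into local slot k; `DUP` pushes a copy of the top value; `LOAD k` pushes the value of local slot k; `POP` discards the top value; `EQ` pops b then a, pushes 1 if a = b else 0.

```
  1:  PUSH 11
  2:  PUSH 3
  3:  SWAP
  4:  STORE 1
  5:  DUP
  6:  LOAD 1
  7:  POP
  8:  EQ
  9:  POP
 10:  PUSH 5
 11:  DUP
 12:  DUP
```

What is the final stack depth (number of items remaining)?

PUSH 11 → 11
PUSH 3  → 11 3
SWAP    → 3 11
STORE 1 → 3
DUP     → 3 3
LOAD 1  → 3 3 11
POP     → 3 3
EQ      → 1
POP     → (empty)
PUSH 5  → 5
DUP     → 5 5
DUP     → 5 5 5

3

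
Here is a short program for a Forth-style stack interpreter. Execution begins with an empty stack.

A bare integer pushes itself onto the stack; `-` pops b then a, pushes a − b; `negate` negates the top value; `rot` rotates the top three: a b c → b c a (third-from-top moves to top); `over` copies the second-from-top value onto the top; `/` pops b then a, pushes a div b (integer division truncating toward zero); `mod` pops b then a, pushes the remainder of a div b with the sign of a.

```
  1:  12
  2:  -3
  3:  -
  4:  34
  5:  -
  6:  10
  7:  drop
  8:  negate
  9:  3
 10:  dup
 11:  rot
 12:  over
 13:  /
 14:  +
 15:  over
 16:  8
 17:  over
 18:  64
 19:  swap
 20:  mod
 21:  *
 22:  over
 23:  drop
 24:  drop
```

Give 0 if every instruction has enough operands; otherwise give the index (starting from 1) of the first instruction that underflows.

12     → [12]
-3     → [12, -3]
-      → [15]
34     → [15, 34]
-      → [-19]
10     → [-19, 10]
drop   → [-19]
negate → [19]
3      → [19, 3]
dup    → [19, 3, 3]
rot    → [3, 3, 19]
over   → [3, 3, 19, 3]
/      → [3, 3, 6]
+      → [3, 9]
over   → [3, 9, 3]
8      → [3, 9, 3, 8]
over   → [3, 9, 3, 8, 3]
64     → [3, 9, 3, 8, 3, 64]
swap   → [3, 9, 3, 8, 64, 3]
mod    → [3, 9, 3, 8, 1]
*      → [3, 9, 3, 8]
over   → [3, 9, 3, 8, 3]
drop   → [3, 9, 3, 8]
drop   → [3, 9, 3]

0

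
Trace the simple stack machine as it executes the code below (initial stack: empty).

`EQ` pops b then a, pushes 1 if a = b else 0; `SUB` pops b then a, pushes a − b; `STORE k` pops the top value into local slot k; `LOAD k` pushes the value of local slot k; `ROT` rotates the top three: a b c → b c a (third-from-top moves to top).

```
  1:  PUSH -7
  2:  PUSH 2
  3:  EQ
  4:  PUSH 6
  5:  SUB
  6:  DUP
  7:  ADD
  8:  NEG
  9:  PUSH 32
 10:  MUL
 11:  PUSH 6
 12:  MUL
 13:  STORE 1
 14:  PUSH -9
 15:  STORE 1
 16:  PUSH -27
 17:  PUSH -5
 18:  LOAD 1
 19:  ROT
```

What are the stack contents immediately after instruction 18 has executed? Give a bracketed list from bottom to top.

PUSH -7   [-7]
PUSH 2    [-7, 2]
EQ        [0]
PUSH 6    [0, 6]
SUB       [-6]
DUP       [-6, -6]
ADD       [-12]
NEG       [12]
PUSH 32   [12, 32]
MUL       [384]
PUSH 6    [384, 6]
MUL       [2304]
STORE 1   []
PUSH -9   [-9]
STORE 1   []
PUSH -27  [-27]
PUSH -5   [-27, -5]
LOAD 1    [-27, -5, -9]

[-27, -5, -9]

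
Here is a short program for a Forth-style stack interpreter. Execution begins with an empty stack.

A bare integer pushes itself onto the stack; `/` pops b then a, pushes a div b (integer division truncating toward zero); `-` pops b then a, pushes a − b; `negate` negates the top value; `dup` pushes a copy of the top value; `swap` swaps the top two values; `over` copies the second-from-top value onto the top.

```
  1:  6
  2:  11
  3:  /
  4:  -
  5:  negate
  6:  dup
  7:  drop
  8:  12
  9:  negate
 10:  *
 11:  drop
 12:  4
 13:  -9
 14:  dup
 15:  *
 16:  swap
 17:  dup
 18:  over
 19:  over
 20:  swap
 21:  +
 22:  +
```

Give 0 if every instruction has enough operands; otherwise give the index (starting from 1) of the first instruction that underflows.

4

6  -> 6
11 -> 6 11
/  -> 0
-  — needs 2 operands, stack has 1 → underflow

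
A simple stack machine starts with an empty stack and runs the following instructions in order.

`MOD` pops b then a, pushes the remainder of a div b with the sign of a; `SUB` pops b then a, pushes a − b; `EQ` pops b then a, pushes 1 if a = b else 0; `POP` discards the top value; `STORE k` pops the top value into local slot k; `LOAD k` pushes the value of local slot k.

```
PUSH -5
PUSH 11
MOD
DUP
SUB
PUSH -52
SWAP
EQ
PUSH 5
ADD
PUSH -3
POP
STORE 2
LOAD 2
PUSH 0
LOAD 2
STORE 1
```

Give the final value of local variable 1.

PUSH -5  : [-5]
PUSH 11  : [-5, 11]
MOD      : [-5]
DUP      : [-5, -5]
SUB      : [0]
PUSH -52 : [0, -52]
SWAP     : [-52, 0]
EQ       : [0]
PUSH 5   : [0, 5]
ADD      : [5]
PUSH -3  : [5, -3]
POP      : [5]
STORE 2  : []
LOAD 2   : [5]
PUSH 0   : [5, 0]
LOAD 2   : [5, 0, 5]
STORE 1  : [5, 0]

5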